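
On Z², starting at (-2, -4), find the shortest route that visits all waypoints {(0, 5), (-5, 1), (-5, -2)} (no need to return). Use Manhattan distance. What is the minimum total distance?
17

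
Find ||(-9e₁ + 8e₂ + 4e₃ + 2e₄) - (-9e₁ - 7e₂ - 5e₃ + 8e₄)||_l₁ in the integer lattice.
30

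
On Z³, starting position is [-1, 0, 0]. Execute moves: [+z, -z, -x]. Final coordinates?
(-2, 0, 0)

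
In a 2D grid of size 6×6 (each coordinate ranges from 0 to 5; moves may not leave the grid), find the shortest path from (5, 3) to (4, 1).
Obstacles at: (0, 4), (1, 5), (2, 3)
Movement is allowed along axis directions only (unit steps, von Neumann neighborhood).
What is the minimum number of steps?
3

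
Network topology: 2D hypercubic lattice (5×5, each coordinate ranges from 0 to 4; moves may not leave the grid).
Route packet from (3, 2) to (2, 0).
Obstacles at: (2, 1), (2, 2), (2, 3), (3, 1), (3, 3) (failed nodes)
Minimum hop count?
5
(one shortest path: (3, 2) → (4, 2) → (4, 1) → (4, 0) → (3, 0) → (2, 0))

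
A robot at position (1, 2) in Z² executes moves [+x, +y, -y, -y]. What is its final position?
(2, 1)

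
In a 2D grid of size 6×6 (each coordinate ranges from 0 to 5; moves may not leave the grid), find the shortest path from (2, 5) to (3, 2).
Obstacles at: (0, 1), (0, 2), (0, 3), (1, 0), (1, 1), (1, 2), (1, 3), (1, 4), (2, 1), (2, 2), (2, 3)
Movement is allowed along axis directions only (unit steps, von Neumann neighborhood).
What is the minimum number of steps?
4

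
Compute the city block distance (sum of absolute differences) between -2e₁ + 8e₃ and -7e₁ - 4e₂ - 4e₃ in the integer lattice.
21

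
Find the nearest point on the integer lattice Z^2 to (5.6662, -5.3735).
(6, -5)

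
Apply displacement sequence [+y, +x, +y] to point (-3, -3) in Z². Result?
(-2, -1)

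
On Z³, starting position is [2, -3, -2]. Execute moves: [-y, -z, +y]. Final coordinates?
(2, -3, -3)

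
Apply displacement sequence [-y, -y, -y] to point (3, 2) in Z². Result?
(3, -1)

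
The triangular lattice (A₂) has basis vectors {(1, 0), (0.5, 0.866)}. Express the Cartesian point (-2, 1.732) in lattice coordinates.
-3b₁ + 2b₂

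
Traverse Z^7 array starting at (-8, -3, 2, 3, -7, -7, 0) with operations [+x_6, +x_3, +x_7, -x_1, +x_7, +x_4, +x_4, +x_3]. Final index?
(-9, -3, 4, 5, -7, -6, 2)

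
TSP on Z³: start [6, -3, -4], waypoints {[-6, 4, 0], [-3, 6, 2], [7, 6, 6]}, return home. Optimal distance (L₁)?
64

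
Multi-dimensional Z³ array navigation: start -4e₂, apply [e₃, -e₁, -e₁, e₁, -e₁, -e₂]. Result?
(-2, -5, 1)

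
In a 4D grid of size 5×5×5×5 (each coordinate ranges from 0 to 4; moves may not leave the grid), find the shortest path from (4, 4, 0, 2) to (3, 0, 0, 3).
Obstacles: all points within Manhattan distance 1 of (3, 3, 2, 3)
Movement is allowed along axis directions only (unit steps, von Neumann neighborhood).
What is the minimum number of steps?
6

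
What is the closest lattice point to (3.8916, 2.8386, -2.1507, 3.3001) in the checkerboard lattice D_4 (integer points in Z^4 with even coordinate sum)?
(4, 3, -2, 3)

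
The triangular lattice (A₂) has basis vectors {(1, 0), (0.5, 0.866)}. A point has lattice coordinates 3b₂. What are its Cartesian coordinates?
(1.5, 2.598)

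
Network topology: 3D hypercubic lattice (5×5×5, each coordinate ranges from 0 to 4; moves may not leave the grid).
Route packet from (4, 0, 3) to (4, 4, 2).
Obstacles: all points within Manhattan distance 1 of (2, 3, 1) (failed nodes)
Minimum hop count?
5
(one shortest path: (4, 0, 3) → (4, 1, 3) → (4, 2, 3) → (4, 3, 3) → (4, 4, 3) → (4, 4, 2))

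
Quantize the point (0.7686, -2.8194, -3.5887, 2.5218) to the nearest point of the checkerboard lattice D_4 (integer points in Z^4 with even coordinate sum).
(1, -3, -4, 2)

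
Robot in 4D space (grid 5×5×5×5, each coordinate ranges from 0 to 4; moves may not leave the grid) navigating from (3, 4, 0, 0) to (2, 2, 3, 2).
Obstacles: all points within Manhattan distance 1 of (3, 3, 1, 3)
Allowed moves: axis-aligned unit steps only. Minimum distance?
8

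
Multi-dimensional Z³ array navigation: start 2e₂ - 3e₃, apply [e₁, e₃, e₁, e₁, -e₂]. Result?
(3, 1, -2)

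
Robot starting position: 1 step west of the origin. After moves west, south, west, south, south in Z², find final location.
(-3, -3)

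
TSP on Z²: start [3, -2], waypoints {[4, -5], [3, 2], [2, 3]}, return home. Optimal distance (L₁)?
20
(one optimal route: (3, -2) → (4, -5) → (3, 2) → (2, 3) → (3, -2))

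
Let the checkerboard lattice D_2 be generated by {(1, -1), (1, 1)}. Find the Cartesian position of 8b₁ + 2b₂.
(10, -6)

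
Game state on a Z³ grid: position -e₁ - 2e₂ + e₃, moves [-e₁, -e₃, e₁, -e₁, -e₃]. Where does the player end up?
(-2, -2, -1)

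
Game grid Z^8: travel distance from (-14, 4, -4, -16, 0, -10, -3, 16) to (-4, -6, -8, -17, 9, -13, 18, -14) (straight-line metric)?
40.5956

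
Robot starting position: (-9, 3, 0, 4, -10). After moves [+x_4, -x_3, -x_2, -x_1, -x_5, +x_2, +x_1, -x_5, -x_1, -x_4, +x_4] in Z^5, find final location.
(-10, 3, -1, 5, -12)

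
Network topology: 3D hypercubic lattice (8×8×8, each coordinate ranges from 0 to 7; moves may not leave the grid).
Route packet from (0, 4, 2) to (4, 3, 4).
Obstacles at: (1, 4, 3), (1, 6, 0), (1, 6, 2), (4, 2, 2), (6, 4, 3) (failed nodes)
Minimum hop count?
7
(one shortest path: (0, 4, 2) → (1, 4, 2) → (2, 4, 2) → (3, 4, 2) → (4, 4, 2) → (4, 3, 2) → (4, 3, 3) → (4, 3, 4))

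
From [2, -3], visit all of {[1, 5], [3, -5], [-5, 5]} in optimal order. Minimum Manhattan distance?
21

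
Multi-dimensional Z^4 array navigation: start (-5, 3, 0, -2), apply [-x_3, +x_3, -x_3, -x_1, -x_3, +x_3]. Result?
(-6, 3, -1, -2)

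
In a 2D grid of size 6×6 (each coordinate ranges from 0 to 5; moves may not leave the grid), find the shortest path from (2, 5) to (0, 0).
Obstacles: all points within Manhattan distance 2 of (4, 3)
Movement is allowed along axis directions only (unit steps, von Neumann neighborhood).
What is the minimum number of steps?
7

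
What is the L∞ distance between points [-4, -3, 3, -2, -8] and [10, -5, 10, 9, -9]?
14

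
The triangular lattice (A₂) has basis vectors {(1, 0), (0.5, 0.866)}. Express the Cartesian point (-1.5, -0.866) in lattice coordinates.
-b₁ - b₂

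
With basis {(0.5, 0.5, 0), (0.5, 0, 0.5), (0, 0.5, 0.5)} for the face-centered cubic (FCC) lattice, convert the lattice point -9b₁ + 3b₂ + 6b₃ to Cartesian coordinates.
(-3, -1.5, 4.5)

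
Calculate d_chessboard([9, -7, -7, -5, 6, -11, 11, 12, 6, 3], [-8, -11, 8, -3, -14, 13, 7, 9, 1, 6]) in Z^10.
24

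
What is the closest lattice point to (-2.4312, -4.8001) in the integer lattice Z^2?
(-2, -5)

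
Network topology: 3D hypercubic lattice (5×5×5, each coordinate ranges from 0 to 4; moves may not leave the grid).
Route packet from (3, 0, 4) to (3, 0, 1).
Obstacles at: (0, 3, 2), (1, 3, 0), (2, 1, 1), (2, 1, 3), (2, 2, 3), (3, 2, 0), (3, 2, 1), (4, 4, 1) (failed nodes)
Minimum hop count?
3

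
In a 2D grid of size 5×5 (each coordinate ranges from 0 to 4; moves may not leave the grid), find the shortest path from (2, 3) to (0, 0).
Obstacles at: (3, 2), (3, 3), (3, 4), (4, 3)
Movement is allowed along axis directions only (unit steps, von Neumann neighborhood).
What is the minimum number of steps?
5
(one shortest path: (2, 3) → (1, 3) → (0, 3) → (0, 2) → (0, 1) → (0, 0))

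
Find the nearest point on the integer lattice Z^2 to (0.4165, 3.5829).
(0, 4)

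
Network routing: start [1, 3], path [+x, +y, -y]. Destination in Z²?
(2, 3)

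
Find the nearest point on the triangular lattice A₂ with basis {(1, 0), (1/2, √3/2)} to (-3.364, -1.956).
(-3, -1.732)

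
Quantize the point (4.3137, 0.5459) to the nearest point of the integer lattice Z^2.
(4, 1)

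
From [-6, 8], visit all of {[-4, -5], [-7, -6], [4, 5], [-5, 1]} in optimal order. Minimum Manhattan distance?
37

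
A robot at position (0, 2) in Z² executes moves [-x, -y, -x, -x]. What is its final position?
(-3, 1)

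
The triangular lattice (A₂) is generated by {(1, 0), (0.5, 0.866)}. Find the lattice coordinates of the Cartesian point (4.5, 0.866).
4b₁ + b₂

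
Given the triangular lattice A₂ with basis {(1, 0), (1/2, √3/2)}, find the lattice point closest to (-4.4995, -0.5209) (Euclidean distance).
(-4.5, -0.866)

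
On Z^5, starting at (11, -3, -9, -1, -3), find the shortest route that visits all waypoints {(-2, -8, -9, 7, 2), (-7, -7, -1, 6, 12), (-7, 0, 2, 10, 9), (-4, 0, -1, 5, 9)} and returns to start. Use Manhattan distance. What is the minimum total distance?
128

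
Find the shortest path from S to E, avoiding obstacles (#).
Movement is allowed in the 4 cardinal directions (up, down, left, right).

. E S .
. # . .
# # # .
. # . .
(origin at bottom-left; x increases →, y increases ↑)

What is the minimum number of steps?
1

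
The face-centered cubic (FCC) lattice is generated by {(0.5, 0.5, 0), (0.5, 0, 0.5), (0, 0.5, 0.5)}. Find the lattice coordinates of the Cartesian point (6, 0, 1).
5b₁ + 7b₂ - 5b₃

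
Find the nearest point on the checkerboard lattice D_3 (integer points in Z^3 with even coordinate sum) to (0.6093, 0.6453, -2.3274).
(1, 1, -2)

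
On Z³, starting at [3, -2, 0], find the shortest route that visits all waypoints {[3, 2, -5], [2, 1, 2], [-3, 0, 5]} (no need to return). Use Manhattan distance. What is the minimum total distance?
27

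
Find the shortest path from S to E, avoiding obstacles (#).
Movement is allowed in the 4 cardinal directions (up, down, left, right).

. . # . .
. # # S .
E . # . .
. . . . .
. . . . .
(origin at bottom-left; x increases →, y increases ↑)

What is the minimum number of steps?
6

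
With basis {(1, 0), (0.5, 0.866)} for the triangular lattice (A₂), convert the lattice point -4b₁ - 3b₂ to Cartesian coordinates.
(-5.5, -2.598)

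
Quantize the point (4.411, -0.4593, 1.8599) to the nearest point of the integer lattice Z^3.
(4, 0, 2)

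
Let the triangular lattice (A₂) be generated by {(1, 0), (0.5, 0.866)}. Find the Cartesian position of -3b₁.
(-3, 0)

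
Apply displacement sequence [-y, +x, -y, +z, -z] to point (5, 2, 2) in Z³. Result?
(6, 0, 2)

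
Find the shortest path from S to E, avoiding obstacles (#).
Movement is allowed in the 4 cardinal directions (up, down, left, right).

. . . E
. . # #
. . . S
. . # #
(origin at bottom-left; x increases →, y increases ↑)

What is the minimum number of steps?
6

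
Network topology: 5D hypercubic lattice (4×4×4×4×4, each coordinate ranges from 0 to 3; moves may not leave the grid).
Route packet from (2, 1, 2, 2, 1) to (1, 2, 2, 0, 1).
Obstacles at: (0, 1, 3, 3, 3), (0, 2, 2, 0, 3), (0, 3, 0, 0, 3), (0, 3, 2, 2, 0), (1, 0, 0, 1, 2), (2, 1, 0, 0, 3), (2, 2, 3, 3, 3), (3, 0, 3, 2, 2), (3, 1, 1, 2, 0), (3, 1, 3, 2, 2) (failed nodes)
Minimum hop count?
4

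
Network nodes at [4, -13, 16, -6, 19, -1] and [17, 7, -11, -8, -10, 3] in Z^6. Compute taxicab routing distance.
95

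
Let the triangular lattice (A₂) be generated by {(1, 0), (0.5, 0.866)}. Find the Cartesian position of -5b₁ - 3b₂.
(-6.5, -2.598)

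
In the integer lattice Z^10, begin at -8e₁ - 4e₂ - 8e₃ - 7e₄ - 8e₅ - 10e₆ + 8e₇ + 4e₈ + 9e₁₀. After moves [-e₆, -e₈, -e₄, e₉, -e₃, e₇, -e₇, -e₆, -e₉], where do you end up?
(-8, -4, -9, -8, -8, -12, 8, 3, 0, 9)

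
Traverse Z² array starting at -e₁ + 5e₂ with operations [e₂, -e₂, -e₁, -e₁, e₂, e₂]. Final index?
(-3, 7)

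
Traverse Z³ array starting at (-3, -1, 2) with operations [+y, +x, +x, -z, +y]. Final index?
(-1, 1, 1)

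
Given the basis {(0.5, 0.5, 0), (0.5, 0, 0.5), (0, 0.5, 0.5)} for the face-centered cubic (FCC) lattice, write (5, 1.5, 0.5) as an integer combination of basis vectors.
6b₁ + 4b₂ - 3b₃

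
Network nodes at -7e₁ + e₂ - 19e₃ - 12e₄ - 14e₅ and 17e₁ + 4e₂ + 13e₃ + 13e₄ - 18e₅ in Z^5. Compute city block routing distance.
88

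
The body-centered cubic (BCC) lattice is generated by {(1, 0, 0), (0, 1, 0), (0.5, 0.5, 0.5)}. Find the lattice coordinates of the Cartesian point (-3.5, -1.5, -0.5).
-3b₁ - b₂ - b₃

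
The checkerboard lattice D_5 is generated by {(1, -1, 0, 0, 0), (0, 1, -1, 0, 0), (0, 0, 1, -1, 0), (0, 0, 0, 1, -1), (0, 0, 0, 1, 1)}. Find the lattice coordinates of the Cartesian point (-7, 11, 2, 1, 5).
-7b₁ + 4b₂ + 6b₃ + b₄ + 6b₅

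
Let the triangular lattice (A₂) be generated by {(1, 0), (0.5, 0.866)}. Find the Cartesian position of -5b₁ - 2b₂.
(-6, -1.732)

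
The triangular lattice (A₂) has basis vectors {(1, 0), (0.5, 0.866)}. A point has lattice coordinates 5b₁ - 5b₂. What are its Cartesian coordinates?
(2.5, -4.33)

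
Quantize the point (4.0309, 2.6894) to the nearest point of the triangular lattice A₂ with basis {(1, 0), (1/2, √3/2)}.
(4.5, 2.598)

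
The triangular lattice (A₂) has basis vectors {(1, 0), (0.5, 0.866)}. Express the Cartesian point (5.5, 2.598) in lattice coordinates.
4b₁ + 3b₂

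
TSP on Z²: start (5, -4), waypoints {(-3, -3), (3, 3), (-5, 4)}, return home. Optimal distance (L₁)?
36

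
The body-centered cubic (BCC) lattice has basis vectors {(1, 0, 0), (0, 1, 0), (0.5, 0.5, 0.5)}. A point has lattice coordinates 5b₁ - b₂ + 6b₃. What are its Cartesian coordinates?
(8, 2, 3)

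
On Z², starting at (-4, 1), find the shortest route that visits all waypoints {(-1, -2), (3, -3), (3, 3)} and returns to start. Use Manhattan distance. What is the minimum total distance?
26
(one optimal route: (-4, 1) → (-1, -2) → (3, -3) → (3, 3) → (-4, 1))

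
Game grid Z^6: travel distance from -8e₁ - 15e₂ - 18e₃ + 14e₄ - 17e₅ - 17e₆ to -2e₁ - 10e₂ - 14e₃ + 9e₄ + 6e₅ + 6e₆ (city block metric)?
66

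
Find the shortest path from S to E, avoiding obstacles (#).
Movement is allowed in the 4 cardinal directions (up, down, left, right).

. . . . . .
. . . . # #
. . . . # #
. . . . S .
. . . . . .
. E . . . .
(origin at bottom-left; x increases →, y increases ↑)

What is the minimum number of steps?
5
(one shortest path: (4, 2) → (3, 2) → (2, 2) → (1, 2) → (1, 1) → (1, 0))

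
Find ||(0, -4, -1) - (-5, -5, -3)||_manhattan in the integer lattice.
8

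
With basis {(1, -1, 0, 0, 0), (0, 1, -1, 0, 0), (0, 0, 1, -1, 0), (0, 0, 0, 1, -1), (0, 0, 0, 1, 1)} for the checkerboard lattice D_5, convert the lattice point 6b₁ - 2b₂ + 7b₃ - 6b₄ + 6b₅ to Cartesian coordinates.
(6, -8, 9, -7, 12)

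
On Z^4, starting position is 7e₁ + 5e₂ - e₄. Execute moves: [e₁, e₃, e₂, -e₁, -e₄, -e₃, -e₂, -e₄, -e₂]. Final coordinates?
(7, 4, 0, -3)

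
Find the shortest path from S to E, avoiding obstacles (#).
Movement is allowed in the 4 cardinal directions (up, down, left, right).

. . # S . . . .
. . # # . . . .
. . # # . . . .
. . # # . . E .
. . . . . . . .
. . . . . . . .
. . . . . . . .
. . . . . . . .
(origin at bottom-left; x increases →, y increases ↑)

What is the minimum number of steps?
6
(one shortest path: (3, 7) → (4, 7) → (5, 7) → (6, 7) → (6, 6) → (6, 5) → (6, 4))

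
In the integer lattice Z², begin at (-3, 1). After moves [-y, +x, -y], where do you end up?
(-2, -1)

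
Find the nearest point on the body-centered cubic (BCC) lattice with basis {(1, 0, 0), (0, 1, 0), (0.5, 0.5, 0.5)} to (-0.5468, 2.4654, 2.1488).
(-0.5, 2.5, 2.5)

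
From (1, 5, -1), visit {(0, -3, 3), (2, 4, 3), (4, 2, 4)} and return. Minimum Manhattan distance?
34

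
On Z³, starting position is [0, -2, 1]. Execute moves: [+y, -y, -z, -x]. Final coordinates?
(-1, -2, 0)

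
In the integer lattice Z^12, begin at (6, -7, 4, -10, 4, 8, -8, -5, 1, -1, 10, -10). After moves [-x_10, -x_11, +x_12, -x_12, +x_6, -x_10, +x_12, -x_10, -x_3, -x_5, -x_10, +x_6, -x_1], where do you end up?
(5, -7, 3, -10, 3, 10, -8, -5, 1, -5, 9, -9)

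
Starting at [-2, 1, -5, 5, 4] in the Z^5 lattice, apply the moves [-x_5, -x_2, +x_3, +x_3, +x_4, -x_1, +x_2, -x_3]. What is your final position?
(-3, 1, -4, 6, 3)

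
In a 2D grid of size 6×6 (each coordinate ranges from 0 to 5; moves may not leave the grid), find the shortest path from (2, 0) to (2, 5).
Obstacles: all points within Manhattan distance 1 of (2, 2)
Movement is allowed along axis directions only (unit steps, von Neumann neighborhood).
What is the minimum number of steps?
9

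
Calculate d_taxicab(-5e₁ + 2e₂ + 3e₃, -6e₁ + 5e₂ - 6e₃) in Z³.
13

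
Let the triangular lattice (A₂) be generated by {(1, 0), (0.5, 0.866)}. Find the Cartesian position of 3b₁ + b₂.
(3.5, 0.866)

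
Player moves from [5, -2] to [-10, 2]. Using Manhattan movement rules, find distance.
19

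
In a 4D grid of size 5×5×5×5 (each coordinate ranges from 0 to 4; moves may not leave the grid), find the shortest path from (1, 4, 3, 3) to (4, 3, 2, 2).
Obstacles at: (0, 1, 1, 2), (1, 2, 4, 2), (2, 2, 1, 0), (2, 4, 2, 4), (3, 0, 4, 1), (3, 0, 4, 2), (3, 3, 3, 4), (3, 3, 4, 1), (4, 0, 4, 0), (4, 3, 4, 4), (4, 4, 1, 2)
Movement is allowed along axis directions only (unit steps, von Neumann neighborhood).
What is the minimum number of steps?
6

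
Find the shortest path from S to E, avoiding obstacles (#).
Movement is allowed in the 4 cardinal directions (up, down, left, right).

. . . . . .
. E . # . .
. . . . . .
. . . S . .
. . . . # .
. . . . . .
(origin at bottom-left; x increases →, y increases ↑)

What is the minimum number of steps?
4
(one shortest path: (3, 2) → (2, 2) → (1, 2) → (1, 3) → (1, 4))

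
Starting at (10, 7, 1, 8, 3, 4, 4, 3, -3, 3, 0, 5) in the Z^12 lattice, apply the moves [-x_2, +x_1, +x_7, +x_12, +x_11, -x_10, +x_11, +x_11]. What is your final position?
(11, 6, 1, 8, 3, 4, 5, 3, -3, 2, 3, 6)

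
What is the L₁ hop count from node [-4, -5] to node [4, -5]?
8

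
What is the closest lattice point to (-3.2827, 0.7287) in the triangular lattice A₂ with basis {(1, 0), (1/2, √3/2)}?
(-3.5, 0.866)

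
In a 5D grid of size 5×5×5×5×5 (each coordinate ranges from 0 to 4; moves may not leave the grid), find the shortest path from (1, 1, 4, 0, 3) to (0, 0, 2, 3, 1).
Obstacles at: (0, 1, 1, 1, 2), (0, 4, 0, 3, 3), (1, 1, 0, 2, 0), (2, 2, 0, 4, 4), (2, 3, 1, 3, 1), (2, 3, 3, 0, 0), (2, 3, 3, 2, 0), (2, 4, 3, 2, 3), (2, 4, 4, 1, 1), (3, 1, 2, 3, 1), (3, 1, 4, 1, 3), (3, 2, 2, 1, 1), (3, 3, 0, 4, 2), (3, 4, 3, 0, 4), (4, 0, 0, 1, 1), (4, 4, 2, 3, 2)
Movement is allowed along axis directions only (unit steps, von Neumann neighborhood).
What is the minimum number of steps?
9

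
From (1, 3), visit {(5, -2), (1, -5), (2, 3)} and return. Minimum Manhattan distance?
24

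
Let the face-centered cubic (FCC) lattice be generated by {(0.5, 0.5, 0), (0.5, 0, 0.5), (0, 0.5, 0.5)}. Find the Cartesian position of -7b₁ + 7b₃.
(-3.5, 0, 3.5)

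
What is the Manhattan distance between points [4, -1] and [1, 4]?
8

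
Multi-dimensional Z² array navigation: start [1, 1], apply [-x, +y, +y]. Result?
(0, 3)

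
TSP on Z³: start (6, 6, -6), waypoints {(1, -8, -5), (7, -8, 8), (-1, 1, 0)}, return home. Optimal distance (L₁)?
82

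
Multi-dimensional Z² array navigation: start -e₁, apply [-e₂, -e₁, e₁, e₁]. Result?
(0, -1)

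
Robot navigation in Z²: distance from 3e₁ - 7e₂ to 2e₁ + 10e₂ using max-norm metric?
17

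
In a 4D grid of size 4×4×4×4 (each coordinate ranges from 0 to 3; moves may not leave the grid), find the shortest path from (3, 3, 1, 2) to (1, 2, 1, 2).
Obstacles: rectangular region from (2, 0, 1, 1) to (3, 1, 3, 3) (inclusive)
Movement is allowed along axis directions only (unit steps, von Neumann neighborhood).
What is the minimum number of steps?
3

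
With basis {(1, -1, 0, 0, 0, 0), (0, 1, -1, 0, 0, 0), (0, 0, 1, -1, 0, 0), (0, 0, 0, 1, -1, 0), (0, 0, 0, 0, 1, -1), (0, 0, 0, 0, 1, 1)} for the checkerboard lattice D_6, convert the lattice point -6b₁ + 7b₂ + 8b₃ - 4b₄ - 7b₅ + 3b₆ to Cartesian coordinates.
(-6, 13, 1, -12, 0, 10)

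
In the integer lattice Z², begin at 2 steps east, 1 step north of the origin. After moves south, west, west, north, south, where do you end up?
(0, 0)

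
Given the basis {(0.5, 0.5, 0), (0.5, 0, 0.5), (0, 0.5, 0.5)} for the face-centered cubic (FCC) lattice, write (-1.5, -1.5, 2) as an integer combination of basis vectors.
-5b₁ + 2b₂ + 2b₃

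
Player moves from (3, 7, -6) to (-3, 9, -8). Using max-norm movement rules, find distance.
6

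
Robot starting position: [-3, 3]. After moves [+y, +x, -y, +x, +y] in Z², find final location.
(-1, 4)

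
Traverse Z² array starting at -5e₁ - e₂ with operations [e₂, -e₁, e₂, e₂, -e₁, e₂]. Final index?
(-7, 3)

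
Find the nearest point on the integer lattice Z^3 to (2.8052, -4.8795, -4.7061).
(3, -5, -5)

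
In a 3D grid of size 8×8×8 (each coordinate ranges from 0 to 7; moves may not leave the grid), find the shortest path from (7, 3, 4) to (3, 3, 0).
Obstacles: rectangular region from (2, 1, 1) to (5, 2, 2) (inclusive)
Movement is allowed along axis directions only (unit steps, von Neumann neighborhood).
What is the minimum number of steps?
8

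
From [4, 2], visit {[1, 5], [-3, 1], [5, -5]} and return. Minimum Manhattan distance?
36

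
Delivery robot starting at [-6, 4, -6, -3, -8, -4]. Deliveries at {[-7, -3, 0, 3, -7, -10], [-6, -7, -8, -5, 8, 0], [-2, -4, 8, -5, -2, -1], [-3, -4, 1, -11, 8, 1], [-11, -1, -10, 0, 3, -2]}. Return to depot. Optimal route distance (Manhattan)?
166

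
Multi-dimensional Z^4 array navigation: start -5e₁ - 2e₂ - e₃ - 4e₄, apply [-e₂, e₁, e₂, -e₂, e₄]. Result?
(-4, -3, -1, -3)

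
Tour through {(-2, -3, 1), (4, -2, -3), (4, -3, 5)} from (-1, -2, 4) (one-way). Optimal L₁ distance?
24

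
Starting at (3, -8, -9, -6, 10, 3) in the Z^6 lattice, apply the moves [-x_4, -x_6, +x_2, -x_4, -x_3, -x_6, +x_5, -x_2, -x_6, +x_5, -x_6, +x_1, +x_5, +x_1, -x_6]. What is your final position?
(5, -8, -10, -8, 13, -2)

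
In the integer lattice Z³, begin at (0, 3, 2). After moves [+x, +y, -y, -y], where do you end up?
(1, 2, 2)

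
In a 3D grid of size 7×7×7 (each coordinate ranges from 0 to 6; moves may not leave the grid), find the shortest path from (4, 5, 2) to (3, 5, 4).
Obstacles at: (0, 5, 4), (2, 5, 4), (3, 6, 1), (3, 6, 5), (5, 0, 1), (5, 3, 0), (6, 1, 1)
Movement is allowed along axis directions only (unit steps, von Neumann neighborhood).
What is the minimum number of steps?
3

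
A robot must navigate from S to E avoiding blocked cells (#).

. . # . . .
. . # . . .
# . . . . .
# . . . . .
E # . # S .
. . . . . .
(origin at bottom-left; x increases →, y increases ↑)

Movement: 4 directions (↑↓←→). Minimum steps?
6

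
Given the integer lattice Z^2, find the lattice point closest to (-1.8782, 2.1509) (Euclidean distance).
(-2, 2)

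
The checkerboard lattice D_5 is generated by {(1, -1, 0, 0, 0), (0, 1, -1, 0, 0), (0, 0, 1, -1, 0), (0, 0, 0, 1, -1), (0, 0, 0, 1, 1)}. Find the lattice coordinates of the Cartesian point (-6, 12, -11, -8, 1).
-6b₁ + 6b₂ - 5b₃ - 7b₄ - 6b₅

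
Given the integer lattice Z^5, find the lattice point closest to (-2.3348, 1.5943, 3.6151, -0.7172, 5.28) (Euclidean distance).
(-2, 2, 4, -1, 5)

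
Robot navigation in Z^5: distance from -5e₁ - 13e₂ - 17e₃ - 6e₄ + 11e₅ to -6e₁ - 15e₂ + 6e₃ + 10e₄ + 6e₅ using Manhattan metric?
47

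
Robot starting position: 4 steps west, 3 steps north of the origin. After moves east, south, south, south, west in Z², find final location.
(-4, 0)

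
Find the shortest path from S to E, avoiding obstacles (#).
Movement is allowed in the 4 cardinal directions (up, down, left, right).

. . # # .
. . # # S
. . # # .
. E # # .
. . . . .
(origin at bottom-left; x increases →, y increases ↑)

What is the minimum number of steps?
7
(one shortest path: (4, 3) → (4, 2) → (4, 1) → (4, 0) → (3, 0) → (2, 0) → (1, 0) → (1, 1))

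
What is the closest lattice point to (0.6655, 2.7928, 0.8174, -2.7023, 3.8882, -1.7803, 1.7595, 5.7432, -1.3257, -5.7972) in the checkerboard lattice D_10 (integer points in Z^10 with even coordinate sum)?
(0, 3, 1, -3, 4, -2, 2, 6, -1, -6)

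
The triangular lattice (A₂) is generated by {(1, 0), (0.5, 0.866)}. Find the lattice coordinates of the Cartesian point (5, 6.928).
b₁ + 8b₂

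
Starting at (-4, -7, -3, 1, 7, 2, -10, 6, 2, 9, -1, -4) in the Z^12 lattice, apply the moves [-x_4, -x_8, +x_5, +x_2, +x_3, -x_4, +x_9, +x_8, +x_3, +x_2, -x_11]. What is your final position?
(-4, -5, -1, -1, 8, 2, -10, 6, 3, 9, -2, -4)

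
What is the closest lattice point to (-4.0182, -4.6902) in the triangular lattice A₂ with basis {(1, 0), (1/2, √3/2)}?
(-4, -5.196)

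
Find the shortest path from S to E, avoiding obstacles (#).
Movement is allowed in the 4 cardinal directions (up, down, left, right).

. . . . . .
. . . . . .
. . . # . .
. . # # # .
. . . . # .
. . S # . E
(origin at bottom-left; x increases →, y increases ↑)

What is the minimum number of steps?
13
(one shortest path: (2, 0) → (1, 0) → (1, 1) → (1, 2) → (1, 3) → (2, 3) → (2, 4) → (3, 4) → (4, 4) → (5, 4) → (5, 3) → (5, 2) → (5, 1) → (5, 0))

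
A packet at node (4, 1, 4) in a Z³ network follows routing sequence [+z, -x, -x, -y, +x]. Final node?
(3, 0, 5)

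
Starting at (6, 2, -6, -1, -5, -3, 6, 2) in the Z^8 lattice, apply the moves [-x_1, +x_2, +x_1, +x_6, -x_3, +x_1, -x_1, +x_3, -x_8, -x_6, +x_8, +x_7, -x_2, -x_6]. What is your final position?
(6, 2, -6, -1, -5, -4, 7, 2)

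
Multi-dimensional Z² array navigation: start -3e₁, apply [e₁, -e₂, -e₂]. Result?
(-2, -2)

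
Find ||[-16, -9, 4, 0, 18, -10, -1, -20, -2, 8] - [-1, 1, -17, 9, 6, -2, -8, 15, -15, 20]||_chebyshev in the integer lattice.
35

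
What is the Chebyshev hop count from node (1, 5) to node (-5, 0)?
6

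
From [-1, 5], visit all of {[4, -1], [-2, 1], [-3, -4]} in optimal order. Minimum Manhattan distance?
21
(one optimal route: (-1, 5) → (-2, 1) → (-3, -4) → (4, -1))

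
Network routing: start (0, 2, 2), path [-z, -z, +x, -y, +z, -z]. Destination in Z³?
(1, 1, 0)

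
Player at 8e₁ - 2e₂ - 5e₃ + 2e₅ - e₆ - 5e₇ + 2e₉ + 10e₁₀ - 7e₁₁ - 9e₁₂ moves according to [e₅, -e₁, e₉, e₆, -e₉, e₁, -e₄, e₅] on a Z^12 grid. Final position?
(8, -2, -5, -1, 4, 0, -5, 0, 2, 10, -7, -9)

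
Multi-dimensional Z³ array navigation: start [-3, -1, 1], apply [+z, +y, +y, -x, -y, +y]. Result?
(-4, 1, 2)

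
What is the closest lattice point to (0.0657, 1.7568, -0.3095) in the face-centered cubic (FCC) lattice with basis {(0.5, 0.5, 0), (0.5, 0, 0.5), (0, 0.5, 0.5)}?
(0, 1.5, -0.5)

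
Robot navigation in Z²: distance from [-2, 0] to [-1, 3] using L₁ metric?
4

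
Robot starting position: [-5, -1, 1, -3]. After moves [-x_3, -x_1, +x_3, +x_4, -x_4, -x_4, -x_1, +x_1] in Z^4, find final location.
(-6, -1, 1, -4)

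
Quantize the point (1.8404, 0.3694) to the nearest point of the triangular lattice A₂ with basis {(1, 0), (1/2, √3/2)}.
(2, 0)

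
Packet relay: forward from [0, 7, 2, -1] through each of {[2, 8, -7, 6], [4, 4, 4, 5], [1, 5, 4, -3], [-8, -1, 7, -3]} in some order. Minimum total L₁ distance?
67
(one optimal route: (0, 7, 2, -1) → (2, 8, -7, 6) → (4, 4, 4, 5) → (1, 5, 4, -3) → (-8, -1, 7, -3))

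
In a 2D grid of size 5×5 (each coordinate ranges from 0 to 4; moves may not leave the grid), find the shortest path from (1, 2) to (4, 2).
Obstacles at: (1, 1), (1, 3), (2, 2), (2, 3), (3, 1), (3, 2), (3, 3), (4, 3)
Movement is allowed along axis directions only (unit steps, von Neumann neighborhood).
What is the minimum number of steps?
9
(one shortest path: (1, 2) → (0, 2) → (0, 1) → (0, 0) → (1, 0) → (2, 0) → (3, 0) → (4, 0) → (4, 1) → (4, 2))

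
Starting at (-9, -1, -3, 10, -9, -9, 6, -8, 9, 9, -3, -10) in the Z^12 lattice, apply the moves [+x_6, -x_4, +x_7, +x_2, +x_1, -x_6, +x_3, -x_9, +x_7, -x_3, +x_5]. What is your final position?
(-8, 0, -3, 9, -8, -9, 8, -8, 8, 9, -3, -10)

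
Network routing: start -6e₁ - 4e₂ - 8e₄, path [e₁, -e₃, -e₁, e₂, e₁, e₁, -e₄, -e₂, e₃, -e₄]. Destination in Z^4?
(-4, -4, 0, -10)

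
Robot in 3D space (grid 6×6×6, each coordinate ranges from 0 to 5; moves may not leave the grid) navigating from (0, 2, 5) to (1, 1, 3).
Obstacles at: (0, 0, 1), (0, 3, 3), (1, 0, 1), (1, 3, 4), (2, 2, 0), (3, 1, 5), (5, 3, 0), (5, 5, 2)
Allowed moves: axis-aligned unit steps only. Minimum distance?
4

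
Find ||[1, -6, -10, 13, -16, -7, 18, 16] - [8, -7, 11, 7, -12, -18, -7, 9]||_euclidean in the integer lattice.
36.5787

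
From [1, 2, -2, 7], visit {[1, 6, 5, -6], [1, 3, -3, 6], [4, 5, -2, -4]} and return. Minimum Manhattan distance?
56
(one optimal route: (1, 2, -2, 7) → (1, 6, 5, -6) → (4, 5, -2, -4) → (1, 3, -3, 6) → (1, 2, -2, 7))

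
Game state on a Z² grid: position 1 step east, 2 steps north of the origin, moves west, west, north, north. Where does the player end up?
(-1, 4)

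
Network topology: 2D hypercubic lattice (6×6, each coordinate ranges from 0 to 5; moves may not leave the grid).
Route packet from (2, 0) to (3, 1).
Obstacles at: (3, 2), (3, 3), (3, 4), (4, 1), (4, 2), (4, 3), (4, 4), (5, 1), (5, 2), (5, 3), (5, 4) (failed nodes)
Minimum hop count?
2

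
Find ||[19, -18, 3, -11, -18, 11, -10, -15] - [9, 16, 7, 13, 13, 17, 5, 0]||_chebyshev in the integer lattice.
34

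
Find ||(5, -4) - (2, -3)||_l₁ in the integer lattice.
4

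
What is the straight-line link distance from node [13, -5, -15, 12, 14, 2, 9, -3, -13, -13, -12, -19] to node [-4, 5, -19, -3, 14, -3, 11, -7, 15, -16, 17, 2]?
52.4404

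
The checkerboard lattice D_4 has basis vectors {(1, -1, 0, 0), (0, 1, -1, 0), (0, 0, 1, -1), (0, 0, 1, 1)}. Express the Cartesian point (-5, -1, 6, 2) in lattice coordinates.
-5b₁ - 6b₂ - b₃ + b₄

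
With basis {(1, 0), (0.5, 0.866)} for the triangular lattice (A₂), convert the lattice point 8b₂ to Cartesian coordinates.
(4, 6.928)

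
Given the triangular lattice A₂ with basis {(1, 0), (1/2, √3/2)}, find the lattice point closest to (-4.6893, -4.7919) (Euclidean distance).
(-4.5, -4.33)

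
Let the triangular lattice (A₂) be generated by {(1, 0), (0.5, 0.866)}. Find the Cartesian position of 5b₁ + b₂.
(5.5, 0.866)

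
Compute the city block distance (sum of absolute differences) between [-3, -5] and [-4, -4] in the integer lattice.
2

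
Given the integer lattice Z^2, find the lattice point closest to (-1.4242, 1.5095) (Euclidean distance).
(-1, 2)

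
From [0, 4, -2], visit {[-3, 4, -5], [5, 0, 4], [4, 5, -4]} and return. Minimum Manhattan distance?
44
(one optimal route: (0, 4, -2) → (-3, 4, -5) → (4, 5, -4) → (5, 0, 4) → (0, 4, -2))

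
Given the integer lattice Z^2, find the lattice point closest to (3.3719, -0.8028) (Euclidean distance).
(3, -1)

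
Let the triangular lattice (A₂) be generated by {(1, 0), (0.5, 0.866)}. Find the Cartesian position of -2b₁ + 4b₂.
(0, 3.464)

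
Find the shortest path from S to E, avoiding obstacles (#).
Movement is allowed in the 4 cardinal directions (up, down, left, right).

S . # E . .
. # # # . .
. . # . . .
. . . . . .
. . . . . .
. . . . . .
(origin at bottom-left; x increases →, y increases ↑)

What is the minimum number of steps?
11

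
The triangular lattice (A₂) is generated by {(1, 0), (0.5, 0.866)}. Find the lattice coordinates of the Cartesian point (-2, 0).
-2b₁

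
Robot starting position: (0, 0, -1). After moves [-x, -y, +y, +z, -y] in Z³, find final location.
(-1, -1, 0)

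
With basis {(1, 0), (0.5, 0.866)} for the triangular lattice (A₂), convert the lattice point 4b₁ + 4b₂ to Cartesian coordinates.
(6, 3.464)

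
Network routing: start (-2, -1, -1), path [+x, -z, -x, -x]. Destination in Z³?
(-3, -1, -2)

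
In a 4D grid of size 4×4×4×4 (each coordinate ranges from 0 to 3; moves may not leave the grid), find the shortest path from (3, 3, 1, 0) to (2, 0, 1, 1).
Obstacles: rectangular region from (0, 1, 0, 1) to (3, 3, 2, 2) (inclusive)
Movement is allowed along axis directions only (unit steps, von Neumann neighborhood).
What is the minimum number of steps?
5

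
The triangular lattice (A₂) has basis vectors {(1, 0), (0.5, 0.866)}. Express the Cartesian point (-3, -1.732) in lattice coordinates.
-2b₁ - 2b₂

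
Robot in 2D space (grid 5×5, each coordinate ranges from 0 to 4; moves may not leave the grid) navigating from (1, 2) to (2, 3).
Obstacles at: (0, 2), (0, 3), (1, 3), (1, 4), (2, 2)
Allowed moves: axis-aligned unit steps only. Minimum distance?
6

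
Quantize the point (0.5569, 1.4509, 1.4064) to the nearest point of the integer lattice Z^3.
(1, 1, 1)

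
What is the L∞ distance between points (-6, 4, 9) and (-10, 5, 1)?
8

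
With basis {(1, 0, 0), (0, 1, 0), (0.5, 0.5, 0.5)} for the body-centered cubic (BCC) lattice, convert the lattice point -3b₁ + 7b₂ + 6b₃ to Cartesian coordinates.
(0, 10, 3)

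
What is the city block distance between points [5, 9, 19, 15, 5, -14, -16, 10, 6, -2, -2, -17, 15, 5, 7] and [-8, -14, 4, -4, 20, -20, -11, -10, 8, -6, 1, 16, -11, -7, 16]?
205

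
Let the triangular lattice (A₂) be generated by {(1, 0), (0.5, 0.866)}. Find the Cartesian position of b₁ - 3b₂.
(-0.5, -2.598)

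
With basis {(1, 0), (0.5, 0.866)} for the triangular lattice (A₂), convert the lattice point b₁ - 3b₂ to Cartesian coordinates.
(-0.5, -2.598)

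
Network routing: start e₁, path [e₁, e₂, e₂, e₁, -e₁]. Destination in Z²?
(2, 2)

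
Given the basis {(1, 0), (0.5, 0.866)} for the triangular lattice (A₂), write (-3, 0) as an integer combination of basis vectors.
-3b₁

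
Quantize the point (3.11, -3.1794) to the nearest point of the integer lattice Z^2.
(3, -3)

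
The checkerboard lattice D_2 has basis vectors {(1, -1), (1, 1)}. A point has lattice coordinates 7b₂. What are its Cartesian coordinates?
(7, 7)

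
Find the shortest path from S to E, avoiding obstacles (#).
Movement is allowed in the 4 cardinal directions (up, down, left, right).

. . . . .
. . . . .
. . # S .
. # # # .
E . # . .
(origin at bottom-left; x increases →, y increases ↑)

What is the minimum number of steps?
7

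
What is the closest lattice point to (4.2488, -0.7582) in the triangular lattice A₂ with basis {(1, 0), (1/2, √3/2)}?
(4.5, -0.866)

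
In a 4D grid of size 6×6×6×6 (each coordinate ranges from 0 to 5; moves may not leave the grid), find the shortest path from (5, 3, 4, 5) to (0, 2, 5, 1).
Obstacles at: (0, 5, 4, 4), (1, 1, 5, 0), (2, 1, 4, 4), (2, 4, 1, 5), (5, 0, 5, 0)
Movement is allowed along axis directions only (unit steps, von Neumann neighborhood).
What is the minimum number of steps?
11
(one shortest path: (5, 3, 4, 5) → (4, 3, 4, 5) → (3, 3, 4, 5) → (2, 3, 4, 5) → (1, 3, 4, 5) → (0, 3, 4, 5) → (0, 2, 4, 5) → (0, 2, 5, 5) → (0, 2, 5, 4) → (0, 2, 5, 3) → (0, 2, 5, 2) → (0, 2, 5, 1))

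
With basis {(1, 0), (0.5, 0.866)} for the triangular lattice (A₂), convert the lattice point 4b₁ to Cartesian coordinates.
(4, 0)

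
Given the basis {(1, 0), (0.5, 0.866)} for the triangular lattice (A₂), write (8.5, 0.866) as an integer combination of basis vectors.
8b₁ + b₂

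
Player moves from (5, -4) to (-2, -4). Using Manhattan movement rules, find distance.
7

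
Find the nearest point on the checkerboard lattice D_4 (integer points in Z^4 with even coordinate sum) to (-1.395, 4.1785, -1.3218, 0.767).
(-2, 4, -1, 1)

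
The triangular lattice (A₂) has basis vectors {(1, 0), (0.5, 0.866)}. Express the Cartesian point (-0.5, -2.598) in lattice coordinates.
b₁ - 3b₂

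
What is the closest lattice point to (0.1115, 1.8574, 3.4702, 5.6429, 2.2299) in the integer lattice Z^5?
(0, 2, 3, 6, 2)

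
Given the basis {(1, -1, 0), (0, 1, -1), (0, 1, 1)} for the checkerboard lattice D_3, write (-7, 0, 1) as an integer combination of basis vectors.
-7b₁ - 4b₂ - 3b₃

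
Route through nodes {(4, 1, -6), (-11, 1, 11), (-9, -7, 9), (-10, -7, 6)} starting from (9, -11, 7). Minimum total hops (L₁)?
72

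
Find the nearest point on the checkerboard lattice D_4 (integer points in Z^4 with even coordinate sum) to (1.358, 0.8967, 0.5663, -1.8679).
(1, 1, 0, -2)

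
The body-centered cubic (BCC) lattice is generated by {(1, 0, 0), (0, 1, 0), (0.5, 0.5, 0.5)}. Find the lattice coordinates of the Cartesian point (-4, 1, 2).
-6b₁ - b₂ + 4b₃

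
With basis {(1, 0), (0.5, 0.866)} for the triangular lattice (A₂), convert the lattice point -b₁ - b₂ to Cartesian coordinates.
(-1.5, -0.866)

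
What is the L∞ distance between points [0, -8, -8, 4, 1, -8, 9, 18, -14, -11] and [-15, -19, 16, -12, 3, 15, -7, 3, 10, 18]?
29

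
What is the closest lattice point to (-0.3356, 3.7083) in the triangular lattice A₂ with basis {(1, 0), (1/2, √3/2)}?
(0, 3.464)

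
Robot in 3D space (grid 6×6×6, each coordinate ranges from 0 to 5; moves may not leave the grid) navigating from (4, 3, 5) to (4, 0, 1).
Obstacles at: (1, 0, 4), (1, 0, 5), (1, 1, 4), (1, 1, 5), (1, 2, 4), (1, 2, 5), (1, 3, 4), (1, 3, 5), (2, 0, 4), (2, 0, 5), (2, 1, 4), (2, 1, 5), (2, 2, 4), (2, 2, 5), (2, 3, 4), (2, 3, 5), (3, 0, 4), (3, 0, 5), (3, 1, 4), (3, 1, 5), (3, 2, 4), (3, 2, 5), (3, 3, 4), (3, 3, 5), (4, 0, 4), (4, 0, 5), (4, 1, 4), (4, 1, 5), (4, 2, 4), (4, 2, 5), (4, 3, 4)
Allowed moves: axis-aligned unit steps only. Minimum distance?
9
(one shortest path: (4, 3, 5) → (5, 3, 5) → (5, 2, 5) → (5, 1, 5) → (5, 0, 5) → (5, 0, 4) → (5, 0, 3) → (4, 0, 3) → (4, 0, 2) → (4, 0, 1))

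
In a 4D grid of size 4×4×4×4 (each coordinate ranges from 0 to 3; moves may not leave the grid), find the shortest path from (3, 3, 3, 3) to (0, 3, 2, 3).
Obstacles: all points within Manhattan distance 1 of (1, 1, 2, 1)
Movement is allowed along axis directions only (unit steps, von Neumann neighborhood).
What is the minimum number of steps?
4
(one shortest path: (3, 3, 3, 3) → (2, 3, 3, 3) → (1, 3, 3, 3) → (0, 3, 3, 3) → (0, 3, 2, 3))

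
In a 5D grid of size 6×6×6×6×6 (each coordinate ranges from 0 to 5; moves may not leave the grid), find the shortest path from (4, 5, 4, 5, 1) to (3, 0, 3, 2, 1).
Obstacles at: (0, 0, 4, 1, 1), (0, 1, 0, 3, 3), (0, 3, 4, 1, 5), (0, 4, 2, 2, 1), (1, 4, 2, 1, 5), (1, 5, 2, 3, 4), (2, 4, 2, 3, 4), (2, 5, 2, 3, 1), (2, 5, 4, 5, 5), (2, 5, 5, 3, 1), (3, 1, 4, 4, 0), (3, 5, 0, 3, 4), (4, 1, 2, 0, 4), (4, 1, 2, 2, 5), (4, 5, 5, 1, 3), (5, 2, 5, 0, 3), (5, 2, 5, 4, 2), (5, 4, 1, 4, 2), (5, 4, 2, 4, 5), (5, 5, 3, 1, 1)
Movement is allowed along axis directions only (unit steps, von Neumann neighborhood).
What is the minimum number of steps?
10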